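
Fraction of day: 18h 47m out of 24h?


0.7826 (78.26%)

Total minutes: 18×60 + 47 = 1127
Day = 24×60 = 1440 minutes
Fraction = 1127/1440 ≈ 0.7826
As a percentage: 1127/1440 × 100 ≈ 78.26%


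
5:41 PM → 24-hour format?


Input: 5:41 PM
PM: 5 + 12 = 17

17:41


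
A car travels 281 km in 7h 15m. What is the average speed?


38.8 km/h

Distance: 281 km
Time: 7h 15m = 435 min = 435/60 = 29/4 hours
Speed = 281 ÷ (29/4) = 281 × 4 / 29 = 1124/29 ≈ 38.8 km/h


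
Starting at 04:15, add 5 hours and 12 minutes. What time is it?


Start: 255 minutes from midnight
Add: 312 minutes
Total: 567 minutes
Hours: 567 ÷ 60 = 9 remainder 27

09:27


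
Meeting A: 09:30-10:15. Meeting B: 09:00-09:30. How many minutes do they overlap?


Meeting A: 570-615 (in minutes from midnight)
Meeting B: 540-570
Overlap start = max(570, 540) = 570
Overlap end = min(615, 570) = 570
Overlap = max(0, 570 - 570) = 0 min

0 minutes


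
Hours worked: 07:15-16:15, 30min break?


8h 30m (510 minutes)

Total time = (16×60+15) - (7×60+15)
= 975 - 435 = 540 min
Minus break: 540 - 30 = 510 min
= 8h 30m


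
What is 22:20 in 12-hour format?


Hour: 22
22 - 12 = 10 → PM

10:20 PM


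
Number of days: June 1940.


Month: June (month 6)
June has 30 days

30 days


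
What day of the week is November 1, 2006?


Wednesday

Zeller's congruence:
q=1, m=11, k=6, j=20
h = (1 + ⌊13×12/5⌋ + 6 + ⌊6/4⌋ + ⌊20/4⌋ - 2×20) mod 7
= (1 + 31 + 6 + 1 + 5 - 40) mod 7
= 4 mod 7 = 4
h=4 → Wednesday


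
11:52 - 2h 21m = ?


09:31

Start: 712 minutes from midnight
Subtract: 141 minutes
Remaining: 712 - 141 = 571
Hours: 9, Minutes: 31


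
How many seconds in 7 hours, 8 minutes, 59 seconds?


25739 seconds

Hours: 7 × 3600 = 25200
Minutes: 8 × 60 = 480
Seconds: 59
Total = 25200 + 480 + 59 = 25739


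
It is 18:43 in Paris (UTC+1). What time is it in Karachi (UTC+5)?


22:43

Time difference = UTC+5 - UTC+1 = +4 hours
New hour = (18 + 4) mod 24
= 22 mod 24 = 22
Minutes unchanged → 22:43


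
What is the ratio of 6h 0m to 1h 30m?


4:1 (4.00)

Duration 1: 360 minutes
Duration 2: 90 minutes
Ratio = 360:90
GCD = 90
Simplified = 4:1
As a decimal: 4/1 = 4.00


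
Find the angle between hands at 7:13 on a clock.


138.5°

Hour hand = 7×30 + 13×0.5 = 216.5°
Minute hand = 13×6 = 78°
Difference = |216.5 - 78| = 138.5°


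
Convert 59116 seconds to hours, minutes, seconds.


16h 25m 16s

Hours: 59116 ÷ 3600 = 16 remainder 1516
Minutes: 1516 ÷ 60 = 25 remainder 16
Seconds: 16


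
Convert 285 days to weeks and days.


40 weeks 5 days

Weeks: 285 ÷ 7 = 40 remainder 5


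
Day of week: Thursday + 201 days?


Start: Thursday (index 3)
(3 + 201) mod 7
= 204 mod 7
= 1
Index 1 → Tuesday

Tuesday


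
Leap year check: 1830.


No

Rules: divisible by 4 AND (not by 100 OR by 400)
1830 ÷ 4 = 457 remainder 2 → not divisible by 4
Not divisible by 4 → not a leap year


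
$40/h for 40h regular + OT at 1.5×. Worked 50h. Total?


$2200.00

Regular: 40h × $40 = $1600.00
Overtime: 50 - 40 = 10h
OT pay: 10h × $40 × 1.5 = $600.00
Total = $1600.00 + $600.00 = $2200.00


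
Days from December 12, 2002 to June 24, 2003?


194 days

From December 12, 2002 to June 24, 2003
Rest of December 2002: 31 - 12 = 19
Full months: January 31, February 2003 28, March 31, April 30, May 31
Days into June 2003: 24
Total = 19 + 31 + 28 + 31 + 30 + 31 + 24 = 194 days


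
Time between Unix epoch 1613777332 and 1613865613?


88281 seconds (24.5 hours / 1.02 days)

Difference = 1613865613 - 1613777332 = 88281 seconds
In hours: 88281 / 3600 ≈ 24.5
In days: 88281 / 86400 ≈ 1.02


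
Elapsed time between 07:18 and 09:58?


End time in minutes: 9×60 + 58 = 598
Start time in minutes: 7×60 + 18 = 438
Difference = 598 - 438 = 160 minutes
= 2 hours 40 minutes

2h 40m


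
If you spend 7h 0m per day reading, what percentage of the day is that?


29.2%

Time: 420 minutes
Day: 1440 minutes
Percentage = (420/1440) × 100 ≈ 29.2%


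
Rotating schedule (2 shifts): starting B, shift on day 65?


Shifts: A, B
Start: B (index 1)
Day 65: (1 + 65 - 1) mod 2
= 65 mod 2
= 1
Index 1 → shift B

Shift B


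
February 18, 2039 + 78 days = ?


May 7, 2039

Start: February 18, 2039
Add 78 days
February 18 → March 1: 28 - 18 + 1 = 11 days (78 - 11 = 67 left)
March 1 → April 1: 31 - 1 + 1 = 31 days (67 - 31 = 36 left)
April 1 → May 1: 30 - 1 + 1 = 30 days (36 - 30 = 6 left)
May 1 + 6 = May 7, 2039


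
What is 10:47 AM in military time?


10:47

Input: 10:47 AM
AM hour stays: 10


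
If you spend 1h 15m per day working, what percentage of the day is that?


Time: 75 minutes
Day: 1440 minutes
Percentage = (75/1440) × 100 ≈ 5.2%

5.2%


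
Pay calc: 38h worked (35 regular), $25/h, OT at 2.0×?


Regular: 35h × $25 = $875.00
Overtime: 38 - 35 = 3h
OT pay: 3h × $25 × 2.0 = $150.00
Total = $875.00 + $150.00 = $1025.00

$1025.00


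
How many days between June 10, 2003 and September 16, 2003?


98 days

From June 10, 2003 to September 16, 2003
Rest of June 2003: 30 - 10 = 20
Full months: July 31, August 31
Days into September 2003: 16
Total = 20 + 31 + 31 + 16 = 98 days


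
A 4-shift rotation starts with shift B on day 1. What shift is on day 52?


Shifts: A, B, C, D
Start: B (index 1)
Day 52: (1 + 52 - 1) mod 4
= 52 mod 4
= 0
Index 0 → shift A

Shift A


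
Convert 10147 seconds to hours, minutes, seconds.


Hours: 10147 ÷ 3600 = 2 remainder 2947
Minutes: 2947 ÷ 60 = 49 remainder 7
Seconds: 7

2h 49m 7s


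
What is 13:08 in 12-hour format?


Hour: 13
13 - 12 = 1 → PM

1:08 PM


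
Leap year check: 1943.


Rules: divisible by 4 AND (not by 100 OR by 400)
1943 ÷ 4 = 485 remainder 3 → not divisible by 4
Not divisible by 4 → not a leap year

No


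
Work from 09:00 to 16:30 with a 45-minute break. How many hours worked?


6h 45m (405 minutes)

Total time = (16×60+30) - (9×60+0)
= 990 - 540 = 450 min
Minus break: 450 - 45 = 405 min
= 6h 45m


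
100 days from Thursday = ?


Saturday

Start: Thursday (index 3)
(3 + 100) mod 7
= 103 mod 7
= 5
Index 5 → Saturday


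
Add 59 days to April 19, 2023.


Start: April 19, 2023
Add 59 days
April 19 → May 1: 30 - 19 + 1 = 12 days (59 - 12 = 47 left)
May 1 → June 1: 31 - 1 + 1 = 31 days (47 - 31 = 16 left)
June 1 + 16 = June 17, 2023

June 17, 2023


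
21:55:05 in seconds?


78905 seconds

Hours: 21 × 3600 = 75600
Minutes: 55 × 60 = 3300
Seconds: 5
Total = 75600 + 3300 + 5 = 78905


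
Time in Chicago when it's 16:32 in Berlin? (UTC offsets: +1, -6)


09:32

Time difference = UTC-6 - UTC+1 = -7 hours
New hour = (16 -7) mod 24
= 9 mod 24 = 9
Minutes unchanged → 09:32


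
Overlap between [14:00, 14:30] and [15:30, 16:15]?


Meeting A: 840-870 (in minutes from midnight)
Meeting B: 930-975
Overlap start = max(840, 930) = 930
Overlap end = min(870, 975) = 870
Overlap = max(0, 870 - 930) = 0 min

0 minutes


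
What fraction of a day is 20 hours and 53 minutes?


0.8701 (87.01%)

Total minutes: 20×60 + 53 = 1253
Day = 24×60 = 1440 minutes
Fraction = 1253/1440 ≈ 0.8701
As a percentage: 1253/1440 × 100 ≈ 87.01%


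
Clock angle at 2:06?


27.0°

Hour hand = 2×30 + 6×0.5 = 63.0°
Minute hand = 6×6 = 36°
Difference = |63.0 - 36| = 27.0°


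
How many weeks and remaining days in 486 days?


69 weeks 3 days

Weeks: 486 ÷ 7 = 69 remainder 3


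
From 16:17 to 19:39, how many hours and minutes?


3h 22m

End time in minutes: 19×60 + 39 = 1179
Start time in minutes: 16×60 + 17 = 977
Difference = 1179 - 977 = 202 minutes
= 3 hours 22 minutes


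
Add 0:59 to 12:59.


Start: 779 minutes from midnight
Add: 59 minutes
Total: 838 minutes
Hours: 838 ÷ 60 = 13 remainder 58

13:58


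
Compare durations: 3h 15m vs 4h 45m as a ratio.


13:19 (0.68)

Duration 1: 195 minutes
Duration 2: 285 minutes
Ratio = 195:285
GCD = 15
Simplified = 13:19
As a decimal: 13/19 ≈ 0.68


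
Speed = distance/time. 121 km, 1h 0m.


121.0 km/h

Distance: 121 km
Time: 1 hours
Speed = 121 / 1 = 121.0 km/h


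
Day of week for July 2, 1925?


Thursday

Zeller's congruence:
q=2, m=7, k=25, j=19
h = (2 + ⌊13×8/5⌋ + 25 + ⌊25/4⌋ + ⌊19/4⌋ - 2×19) mod 7
= (2 + 20 + 25 + 6 + 4 - 38) mod 7
= 19 mod 7 = 5
h=5 → Thursday


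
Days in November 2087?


Month: November (month 11)
November has 30 days

30 days


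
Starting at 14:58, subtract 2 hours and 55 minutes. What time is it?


12:03

Start: 898 minutes from midnight
Subtract: 175 minutes
Remaining: 898 - 175 = 723
Hours: 12, Minutes: 3


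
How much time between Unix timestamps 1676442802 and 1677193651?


Difference = 1677193651 - 1676442802 = 750849 seconds
In hours: 750849 / 3600 ≈ 208.6
In days: 750849 / 86400 ≈ 8.69

750849 seconds (208.6 hours / 8.69 days)


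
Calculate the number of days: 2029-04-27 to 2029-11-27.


From April 27, 2029 to November 27, 2029
Rest of April 2029: 30 - 27 = 3
Full months: May 31, June 30, July 31, August 31, September 30, October 31
Days into November 2029: 27
Total = 3 + 31 + 30 + 31 + 31 + 30 + 31 + 27 = 214 days

214 days


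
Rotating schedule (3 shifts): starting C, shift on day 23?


Shifts: A, B, C
Start: C (index 2)
Day 23: (2 + 23 - 1) mod 3
= 24 mod 3
= 0
Index 0 → shift A

Shift A


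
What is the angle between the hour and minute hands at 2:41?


Hour hand = 2×30 + 41×0.5 = 80.5°
Minute hand = 41×6 = 246°
Difference = |80.5 - 246| = 165.5°

165.5°


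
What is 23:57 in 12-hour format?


Hour: 23
23 - 12 = 11 → PM

11:57 PM


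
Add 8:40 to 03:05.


Start: 185 minutes from midnight
Add: 520 minutes
Total: 705 minutes
Hours: 705 ÷ 60 = 11 remainder 45

11:45


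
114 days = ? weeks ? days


16 weeks 2 days

Weeks: 114 ÷ 7 = 16 remainder 2


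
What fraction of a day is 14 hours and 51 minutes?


Total minutes: 14×60 + 51 = 891
Day = 24×60 = 1440 minutes
Fraction = 891/1440 ≈ 0.6188
As a percentage: 891/1440 × 100 ≈ 61.88%

0.6188 (61.88%)


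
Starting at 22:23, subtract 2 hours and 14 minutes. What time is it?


Start: 1343 minutes from midnight
Subtract: 134 minutes
Remaining: 1343 - 134 = 1209
Hours: 20, Minutes: 9

20:09


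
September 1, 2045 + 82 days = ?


Start: September 1, 2045
Add 82 days
September 1 → October 1: 30 - 1 + 1 = 30 days (82 - 30 = 52 left)
October 1 → November 1: 31 - 1 + 1 = 31 days (52 - 31 = 21 left)
November 1 + 21 = November 22, 2045

November 22, 2045


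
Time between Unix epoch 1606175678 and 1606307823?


132145 seconds (36.7 hours / 1.53 days)

Difference = 1606307823 - 1606175678 = 132145 seconds
In hours: 132145 / 3600 ≈ 36.7
In days: 132145 / 86400 ≈ 1.53


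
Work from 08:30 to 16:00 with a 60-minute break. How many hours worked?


Total time = (16×60+0) - (8×60+30)
= 960 - 510 = 450 min
Minus break: 450 - 60 = 390 min
= 6h 30m

6h 30m (390 minutes)


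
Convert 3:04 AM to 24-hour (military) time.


03:04

Input: 3:04 AM
AM hour stays: 3


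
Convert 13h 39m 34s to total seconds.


49174 seconds

Hours: 13 × 3600 = 46800
Minutes: 39 × 60 = 2340
Seconds: 34
Total = 46800 + 2340 + 34 = 49174


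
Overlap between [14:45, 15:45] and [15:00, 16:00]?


Meeting A: 885-945 (in minutes from midnight)
Meeting B: 900-960
Overlap start = max(885, 900) = 900
Overlap end = min(945, 960) = 945
Overlap = max(0, 945 - 900) = 45 min

45 minutes


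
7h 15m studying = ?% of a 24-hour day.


Time: 435 minutes
Day: 1440 minutes
Percentage = (435/1440) × 100 ≈ 30.2%

30.2%


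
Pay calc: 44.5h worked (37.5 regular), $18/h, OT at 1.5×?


$864.00

Regular: 37.5h × $18 = $675.00
Overtime: 44.5 - 37.5 = 7.0h
OT pay: 7.0h × $18 × 1.5 = $189.00
Total = $675.00 + $189.00 = $864.00


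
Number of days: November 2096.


30 days

Month: November (month 11)
November has 30 days


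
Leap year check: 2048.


Rules: divisible by 4 AND (not by 100 OR by 400)
2048 ÷ 4 = 512 exactly → divisible by 4
2048 ÷ 100 = 20 remainder 48 → not divisible by 100
Divisible by 4 but not by 100 → leap year

Yes


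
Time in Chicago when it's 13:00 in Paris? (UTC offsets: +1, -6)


06:00

Time difference = UTC-6 - UTC+1 = -7 hours
New hour = (13 -7) mod 24
= 6 mod 24 = 6
Minutes unchanged → 06:00


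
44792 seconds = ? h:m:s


12h 26m 32s

Hours: 44792 ÷ 3600 = 12 remainder 1592
Minutes: 1592 ÷ 60 = 26 remainder 32
Seconds: 32


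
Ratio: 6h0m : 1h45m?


24:7 (3.43)

Duration 1: 360 minutes
Duration 2: 105 minutes
Ratio = 360:105
GCD = 15
Simplified = 24:7
As a decimal: 24/7 ≈ 3.43


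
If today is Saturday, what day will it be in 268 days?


Start: Saturday (index 5)
(5 + 268) mod 7
= 273 mod 7
= 0
Index 0 → Monday

Monday


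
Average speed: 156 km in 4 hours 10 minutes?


Distance: 156 km
Time: 4h 10m = 250 min = 250/60 = 25/6 hours
Speed = 156 ÷ (25/6) = 156 × 6 / 25 = 936/25 ≈ 37.4 km/h

37.4 km/h


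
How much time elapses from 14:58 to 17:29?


End time in minutes: 17×60 + 29 = 1049
Start time in minutes: 14×60 + 58 = 898
Difference = 1049 - 898 = 151 minutes
= 2 hours 31 minutes

2h 31m


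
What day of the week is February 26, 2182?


Tuesday

Zeller's congruence:
q=26, m=14, k=81, j=21
h = (26 + ⌊13×15/5⌋ + 81 + ⌊81/4⌋ + ⌊21/4⌋ - 2×21) mod 7
= (26 + 39 + 81 + 20 + 5 - 42) mod 7
= 129 mod 7 = 3
h=3 → Tuesday


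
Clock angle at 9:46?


Hour hand = 9×30 + 46×0.5 = 293.0°
Minute hand = 46×6 = 276°
Difference = |293.0 - 276| = 17.0°

17.0°


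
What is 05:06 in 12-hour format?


5:06 AM

Hour: 5
5 < 12 → AM


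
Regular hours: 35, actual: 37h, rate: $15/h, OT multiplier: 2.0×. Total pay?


Regular: 35h × $15 = $525.00
Overtime: 37 - 35 = 2h
OT pay: 2h × $15 × 2.0 = $60.00
Total = $525.00 + $60.00 = $585.00

$585.00


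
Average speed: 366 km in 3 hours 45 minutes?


97.6 km/h

Distance: 366 km
Time: 3h 45m = 225 min = 225/60 = 15/4 hours
Speed = 366 ÷ (15/4) = 366 × 4 / 15 = 1464/15 = 97.6 km/h


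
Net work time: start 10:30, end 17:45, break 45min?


Total time = (17×60+45) - (10×60+30)
= 1065 - 630 = 435 min
Minus break: 435 - 45 = 390 min
= 6h 30m

6h 30m (390 minutes)


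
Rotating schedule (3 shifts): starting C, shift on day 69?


Shifts: A, B, C
Start: C (index 2)
Day 69: (2 + 69 - 1) mod 3
= 70 mod 3
= 1
Index 1 → shift B

Shift B


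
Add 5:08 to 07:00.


Start: 420 minutes from midnight
Add: 308 minutes
Total: 728 minutes
Hours: 728 ÷ 60 = 12 remainder 8

12:08


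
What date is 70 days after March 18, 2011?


Start: March 18, 2011
Add 70 days
March 18 → April 1: 31 - 18 + 1 = 14 days (70 - 14 = 56 left)
April 1 → May 1: 30 - 1 + 1 = 30 days (56 - 30 = 26 left)
May 1 + 26 = May 27, 2011

May 27, 2011


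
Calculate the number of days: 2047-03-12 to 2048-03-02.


From March 12, 2047 to March 2, 2048
Rest of March 2047: 31 - 12 = 19
Full months: April 30, May 31, June 30, July 31, August 31, September 30, October 31, November 30, December 31, January 31, February 2048 29
Days into March 2048: 2
Total = 19 + 30 + 31 + 30 + 31 + 31 + 30 + 31 + 30 + 31 + 31 + 29 + 2 = 356 days

356 days


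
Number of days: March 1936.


Month: March (month 3)
March has 31 days

31 days


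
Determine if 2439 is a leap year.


No

Rules: divisible by 4 AND (not by 100 OR by 400)
2439 ÷ 4 = 609 remainder 3 → not divisible by 4
Not divisible by 4 → not a leap year


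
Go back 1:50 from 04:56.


Start: 296 minutes from midnight
Subtract: 110 minutes
Remaining: 296 - 110 = 186
Hours: 3, Minutes: 6

03:06


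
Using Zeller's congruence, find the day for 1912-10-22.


Tuesday

Zeller's congruence:
q=22, m=10, k=12, j=19
h = (22 + ⌊13×11/5⌋ + 12 + ⌊12/4⌋ + ⌊19/4⌋ - 2×19) mod 7
= (22 + 28 + 12 + 3 + 4 - 38) mod 7
= 31 mod 7 = 3
h=3 → Tuesday


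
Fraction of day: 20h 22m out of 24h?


0.8486 (84.86%)

Total minutes: 20×60 + 22 = 1222
Day = 24×60 = 1440 minutes
Fraction = 1222/1440 ≈ 0.8486
As a percentage: 1222/1440 × 100 ≈ 84.86%


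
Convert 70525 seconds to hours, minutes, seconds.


Hours: 70525 ÷ 3600 = 19 remainder 2125
Minutes: 2125 ÷ 60 = 35 remainder 25
Seconds: 25

19h 35m 25s


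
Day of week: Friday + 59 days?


Start: Friday (index 4)
(4 + 59) mod 7
= 63 mod 7
= 0
Index 0 → Monday

Monday


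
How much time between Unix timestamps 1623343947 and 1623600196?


256249 seconds (71.2 hours / 2.97 days)

Difference = 1623600196 - 1623343947 = 256249 seconds
In hours: 256249 / 3600 ≈ 71.2
In days: 256249 / 86400 ≈ 2.97


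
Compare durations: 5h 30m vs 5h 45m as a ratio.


Duration 1: 330 minutes
Duration 2: 345 minutes
Ratio = 330:345
GCD = 15
Simplified = 22:23
As a decimal: 22/23 ≈ 0.96

22:23 (0.96)


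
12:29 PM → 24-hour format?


Input: 12:29 PM
12 PM → 12 (noon)

12:29


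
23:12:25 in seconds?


Hours: 23 × 3600 = 82800
Minutes: 12 × 60 = 720
Seconds: 25
Total = 82800 + 720 + 25 = 83545

83545 seconds


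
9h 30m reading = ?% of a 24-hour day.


39.6%

Time: 570 minutes
Day: 1440 minutes
Percentage = (570/1440) × 100 ≈ 39.6%


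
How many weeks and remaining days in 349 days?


Weeks: 349 ÷ 7 = 49 remainder 6

49 weeks 6 days


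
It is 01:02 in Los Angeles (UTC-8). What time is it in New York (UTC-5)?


04:02

Time difference = UTC-5 - UTC-8 = +3 hours
New hour = (1 + 3) mod 24
= 4 mod 24 = 4
Minutes unchanged → 04:02


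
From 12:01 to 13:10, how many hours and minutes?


1h 9m

End time in minutes: 13×60 + 10 = 790
Start time in minutes: 12×60 + 1 = 721
Difference = 790 - 721 = 69 minutes
= 1 hours 9 minutes


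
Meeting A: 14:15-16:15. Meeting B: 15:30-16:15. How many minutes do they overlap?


Meeting A: 855-975 (in minutes from midnight)
Meeting B: 930-975
Overlap start = max(855, 930) = 930
Overlap end = min(975, 975) = 975
Overlap = max(0, 975 - 930) = 45 min

45 minutes


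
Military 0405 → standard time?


Hour: 4
4 < 12 → AM

4:05 AM


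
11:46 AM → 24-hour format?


11:46

Input: 11:46 AM
AM hour stays: 11


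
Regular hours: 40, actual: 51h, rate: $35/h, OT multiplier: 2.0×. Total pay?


$2170.00

Regular: 40h × $35 = $1400.00
Overtime: 51 - 40 = 11h
OT pay: 11h × $35 × 2.0 = $770.00
Total = $1400.00 + $770.00 = $2170.00


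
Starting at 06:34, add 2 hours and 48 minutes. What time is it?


09:22

Start: 394 minutes from midnight
Add: 168 minutes
Total: 562 minutes
Hours: 562 ÷ 60 = 9 remainder 22


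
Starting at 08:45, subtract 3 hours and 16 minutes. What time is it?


05:29

Start: 525 minutes from midnight
Subtract: 196 minutes
Remaining: 525 - 196 = 329
Hours: 5, Minutes: 29


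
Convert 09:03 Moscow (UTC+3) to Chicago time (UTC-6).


00:03

Time difference = UTC-6 - UTC+3 = -9 hours
New hour = (9 -9) mod 24
= 0 mod 24 = 0
Minutes unchanged → 00:03


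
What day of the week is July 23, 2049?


Friday

Zeller's congruence:
q=23, m=7, k=49, j=20
h = (23 + ⌊13×8/5⌋ + 49 + ⌊49/4⌋ + ⌊20/4⌋ - 2×20) mod 7
= (23 + 20 + 49 + 12 + 5 - 40) mod 7
= 69 mod 7 = 6
h=6 → Friday


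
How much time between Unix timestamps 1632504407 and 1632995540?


Difference = 1632995540 - 1632504407 = 491133 seconds
In hours: 491133 / 3600 ≈ 136.4
In days: 491133 / 86400 ≈ 5.68

491133 seconds (136.4 hours / 5.68 days)


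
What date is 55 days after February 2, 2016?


March 28, 2016

Start: February 2, 2016
Add 55 days
February 2 → March 1: 29 - 2 + 1 = 28 days (55 - 28 = 27 left)
March 1 + 27 = March 28, 2016


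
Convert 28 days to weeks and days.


4 weeks 0 days

Weeks: 28 ÷ 7 = 4 remainder 0


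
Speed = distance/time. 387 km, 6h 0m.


64.5 km/h

Distance: 387 km
Time: 6 hours
Speed = 387 / 6 = 64.5 km/h


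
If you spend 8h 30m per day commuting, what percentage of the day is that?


Time: 510 minutes
Day: 1440 minutes
Percentage = (510/1440) × 100 ≈ 35.4%

35.4%


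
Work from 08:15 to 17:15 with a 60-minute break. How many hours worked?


Total time = (17×60+15) - (8×60+15)
= 1035 - 495 = 540 min
Minus break: 540 - 60 = 480 min
= 8h 0m

8h 0m (480 minutes)


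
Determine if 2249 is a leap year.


No

Rules: divisible by 4 AND (not by 100 OR by 400)
2249 ÷ 4 = 562 remainder 1 → not divisible by 4
Not divisible by 4 → not a leap year


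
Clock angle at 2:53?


128.5°

Hour hand = 2×30 + 53×0.5 = 86.5°
Minute hand = 53×6 = 318°
Difference = |86.5 - 318| = 231.5°
Since > 180°: 360 - 231.5 = 128.5°


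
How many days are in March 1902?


31 days

Month: March (month 3)
March has 31 days


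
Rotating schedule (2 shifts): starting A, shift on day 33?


Shift A

Shifts: A, B
Start: A (index 0)
Day 33: (0 + 33 - 1) mod 2
= 32 mod 2
= 0
Index 0 → shift A


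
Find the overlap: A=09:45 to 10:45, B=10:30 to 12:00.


15 minutes

Meeting A: 585-645 (in minutes from midnight)
Meeting B: 630-720
Overlap start = max(585, 630) = 630
Overlap end = min(645, 720) = 645
Overlap = max(0, 645 - 630) = 15 min


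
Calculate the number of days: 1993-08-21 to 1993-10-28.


From August 21, 1993 to October 28, 1993
Rest of August 1993: 31 - 21 = 10
Full months: September 30
Days into October 1993: 28
Total = 10 + 30 + 28 = 68 days

68 days


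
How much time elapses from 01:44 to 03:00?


1h 16m

End time in minutes: 3×60 + 0 = 180
Start time in minutes: 1×60 + 44 = 104
Difference = 180 - 104 = 76 minutes
= 1 hours 16 minutes


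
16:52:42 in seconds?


60762 seconds

Hours: 16 × 3600 = 57600
Minutes: 52 × 60 = 3120
Seconds: 42
Total = 57600 + 3120 + 42 = 60762


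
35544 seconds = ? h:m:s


Hours: 35544 ÷ 3600 = 9 remainder 3144
Minutes: 3144 ÷ 60 = 52 remainder 24
Seconds: 24

9h 52m 24s


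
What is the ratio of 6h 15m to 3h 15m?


25:13 (1.92)

Duration 1: 375 minutes
Duration 2: 195 minutes
Ratio = 375:195
GCD = 15
Simplified = 25:13
As a decimal: 25/13 ≈ 1.92


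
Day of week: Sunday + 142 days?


Start: Sunday (index 6)
(6 + 142) mod 7
= 148 mod 7
= 1
Index 1 → Tuesday

Tuesday


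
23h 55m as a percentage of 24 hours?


0.9965 (99.65%)

Total minutes: 23×60 + 55 = 1435
Day = 24×60 = 1440 minutes
Fraction = 1435/1440 ≈ 0.9965
As a percentage: 1435/1440 × 100 ≈ 99.65%


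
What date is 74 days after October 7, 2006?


December 20, 2006

Start: October 7, 2006
Add 74 days
October 7 → November 1: 31 - 7 + 1 = 25 days (74 - 25 = 49 left)
November 1 → December 1: 30 - 1 + 1 = 30 days (49 - 30 = 19 left)
December 1 + 19 = December 20, 2006


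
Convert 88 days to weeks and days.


12 weeks 4 days

Weeks: 88 ÷ 7 = 12 remainder 4


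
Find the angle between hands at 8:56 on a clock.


Hour hand = 8×30 + 56×0.5 = 268.0°
Minute hand = 56×6 = 336°
Difference = |268.0 - 336| = 68.0°

68.0°


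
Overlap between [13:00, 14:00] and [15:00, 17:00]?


Meeting A: 780-840 (in minutes from midnight)
Meeting B: 900-1020
Overlap start = max(780, 900) = 900
Overlap end = min(840, 1020) = 840
Overlap = max(0, 840 - 900) = 0 min

0 minutes


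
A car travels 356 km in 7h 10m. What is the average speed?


Distance: 356 km
Time: 7h 10m = 430 min = 430/60 = 43/6 hours
Speed = 356 ÷ (43/6) = 356 × 6 / 43 = 2136/43 ≈ 49.7 km/h

49.7 km/h


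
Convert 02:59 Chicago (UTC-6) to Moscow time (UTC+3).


Time difference = UTC+3 - UTC-6 = +9 hours
New hour = (2 + 9) mod 24
= 11 mod 24 = 11
Minutes unchanged → 11:59

11:59


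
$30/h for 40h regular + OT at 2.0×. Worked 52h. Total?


$1920.00

Regular: 40h × $30 = $1200.00
Overtime: 52 - 40 = 12h
OT pay: 12h × $30 × 2.0 = $720.00
Total = $1200.00 + $720.00 = $1920.00


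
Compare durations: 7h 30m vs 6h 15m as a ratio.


6:5 (1.20)

Duration 1: 450 minutes
Duration 2: 375 minutes
Ratio = 450:375
GCD = 75
Simplified = 6:5
As a decimal: 6/5 = 1.20


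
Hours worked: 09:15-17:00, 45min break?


7h 0m (420 minutes)

Total time = (17×60+0) - (9×60+15)
= 1020 - 555 = 465 min
Minus break: 465 - 45 = 420 min
= 7h 0m


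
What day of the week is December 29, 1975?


Monday

Zeller's congruence:
q=29, m=12, k=75, j=19
h = (29 + ⌊13×13/5⌋ + 75 + ⌊75/4⌋ + ⌊19/4⌋ - 2×19) mod 7
= (29 + 33 + 75 + 18 + 4 - 38) mod 7
= 121 mod 7 = 2
h=2 → Monday


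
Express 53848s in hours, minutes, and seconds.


14h 57m 28s

Hours: 53848 ÷ 3600 = 14 remainder 3448
Minutes: 3448 ÷ 60 = 57 remainder 28
Seconds: 28


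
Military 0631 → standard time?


6:31 AM

Hour: 6
6 < 12 → AM


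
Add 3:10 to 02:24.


05:34

Start: 144 minutes from midnight
Add: 190 minutes
Total: 334 minutes
Hours: 334 ÷ 60 = 5 remainder 34


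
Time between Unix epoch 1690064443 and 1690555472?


Difference = 1690555472 - 1690064443 = 491029 seconds
In hours: 491029 / 3600 ≈ 136.4
In days: 491029 / 86400 ≈ 5.68

491029 seconds (136.4 hours / 5.68 days)


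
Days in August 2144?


31 days

Month: August (month 8)
August has 31 days


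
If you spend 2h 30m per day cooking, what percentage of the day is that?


Time: 150 minutes
Day: 1440 minutes
Percentage = (150/1440) × 100 ≈ 10.4%

10.4%


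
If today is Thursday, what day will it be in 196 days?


Start: Thursday (index 3)
(3 + 196) mod 7
= 199 mod 7
= 3
Index 3 → Thursday

Thursday


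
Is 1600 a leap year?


Yes

Rules: divisible by 4 AND (not by 100 OR by 400)
1600 ÷ 4 = 400 exactly → divisible by 4
1600 ÷ 100 = 16 exactly → divisible by 100
1600 ÷ 400 = 4 exactly → divisible by 400
Divisible by 400 → leap year


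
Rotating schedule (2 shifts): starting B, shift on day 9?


Shifts: A, B
Start: B (index 1)
Day 9: (1 + 9 - 1) mod 2
= 9 mod 2
= 1
Index 1 → shift B

Shift B


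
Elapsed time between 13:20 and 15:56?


2h 36m

End time in minutes: 15×60 + 56 = 956
Start time in minutes: 13×60 + 20 = 800
Difference = 956 - 800 = 156 minutes
= 2 hours 36 minutes


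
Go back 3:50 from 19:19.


15:29

Start: 1159 minutes from midnight
Subtract: 230 minutes
Remaining: 1159 - 230 = 929
Hours: 15, Minutes: 29


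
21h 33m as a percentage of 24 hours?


Total minutes: 21×60 + 33 = 1293
Day = 24×60 = 1440 minutes
Fraction = 1293/1440 ≈ 0.8979
As a percentage: 1293/1440 × 100 ≈ 89.79%

0.8979 (89.79%)


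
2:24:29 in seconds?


8669 seconds

Hours: 2 × 3600 = 7200
Minutes: 24 × 60 = 1440
Seconds: 29
Total = 7200 + 1440 + 29 = 8669


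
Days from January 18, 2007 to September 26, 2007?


From January 18, 2007 to September 26, 2007
Rest of January 2007: 31 - 18 = 13
Full months: February 2007 28, March 31, April 30, May 31, June 30, July 31, August 31
Days into September 2007: 26
Total = 13 + 28 + 31 + 30 + 31 + 30 + 31 + 31 + 26 = 251 days

251 days


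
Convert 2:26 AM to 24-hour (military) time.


02:26

Input: 2:26 AM
AM hour stays: 2


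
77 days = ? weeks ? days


Weeks: 77 ÷ 7 = 11 remainder 0

11 weeks 0 days


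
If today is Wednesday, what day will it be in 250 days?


Monday

Start: Wednesday (index 2)
(2 + 250) mod 7
= 252 mod 7
= 0
Index 0 → Monday


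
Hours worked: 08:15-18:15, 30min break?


Total time = (18×60+15) - (8×60+15)
= 1095 - 495 = 600 min
Minus break: 600 - 30 = 570 min
= 9h 30m

9h 30m (570 minutes)


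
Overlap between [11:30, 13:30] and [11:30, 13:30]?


Meeting A: 690-810 (in minutes from midnight)
Meeting B: 690-810
Overlap start = max(690, 690) = 690
Overlap end = min(810, 810) = 810
Overlap = max(0, 810 - 690) = 120 min

120 minutes


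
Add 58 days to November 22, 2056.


January 19, 2057

Start: November 22, 2056
Add 58 days
November 22 → December 1: 30 - 22 + 1 = 9 days (58 - 9 = 49 left)
December 1 → January 1: 31 - 1 + 1 = 31 days (49 - 31 = 18 left)
January 1 + 18 = January 19, 2057


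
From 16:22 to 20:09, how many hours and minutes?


3h 47m

End time in minutes: 20×60 + 9 = 1209
Start time in minutes: 16×60 + 22 = 982
Difference = 1209 - 982 = 227 minutes
= 3 hours 47 minutes


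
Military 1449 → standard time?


2:49 PM

Hour: 14
14 - 12 = 2 → PM


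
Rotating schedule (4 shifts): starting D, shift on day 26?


Shifts: A, B, C, D
Start: D (index 3)
Day 26: (3 + 26 - 1) mod 4
= 28 mod 4
= 0
Index 0 → shift A

Shift A


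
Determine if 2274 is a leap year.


Rules: divisible by 4 AND (not by 100 OR by 400)
2274 ÷ 4 = 568 remainder 2 → not divisible by 4
Not divisible by 4 → not a leap year

No


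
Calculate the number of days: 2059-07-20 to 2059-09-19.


From July 20, 2059 to September 19, 2059
Rest of July 2059: 31 - 20 = 11
Full months: August 31
Days into September 2059: 19
Total = 11 + 31 + 19 = 61 days

61 days


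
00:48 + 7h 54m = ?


Start: 48 minutes from midnight
Add: 474 minutes
Total: 522 minutes
Hours: 522 ÷ 60 = 8 remainder 42

08:42


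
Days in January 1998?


Month: January (month 1)
January has 31 days

31 days


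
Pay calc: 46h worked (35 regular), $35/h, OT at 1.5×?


$1802.50

Regular: 35h × $35 = $1225.00
Overtime: 46 - 35 = 11h
OT pay: 11h × $35 × 1.5 = $577.50
Total = $1225.00 + $577.50 = $1802.50


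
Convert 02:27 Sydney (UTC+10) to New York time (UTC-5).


Time difference = UTC-5 - UTC+10 = -15 hours
New hour = (2 -15) mod 24
= -13 mod 24 = 11
Minutes unchanged → 11:27; -13 < 0 → previous day

11:27 (previous day)


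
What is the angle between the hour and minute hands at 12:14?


Hour hand (12 ≡ 0 on the dial): 0×30 + 14×0.5 = 7.0°
Minute hand = 14×6 = 84°
Difference = |7.0 - 84| = 77.0°

77.0°


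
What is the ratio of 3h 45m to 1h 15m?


Duration 1: 225 minutes
Duration 2: 75 minutes
Ratio = 225:75
GCD = 75
Simplified = 3:1
As a decimal: 3/1 = 3.00

3:1 (3.00)


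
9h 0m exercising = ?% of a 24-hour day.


Time: 540 minutes
Day: 1440 minutes
Percentage = (540/1440) × 100 = 37.5%

37.5%


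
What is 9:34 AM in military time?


09:34

Input: 9:34 AM
AM hour stays: 9


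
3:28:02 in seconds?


12482 seconds

Hours: 3 × 3600 = 10800
Minutes: 28 × 60 = 1680
Seconds: 2
Total = 10800 + 1680 + 2 = 12482


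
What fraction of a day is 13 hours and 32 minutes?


0.5639 (56.39%)

Total minutes: 13×60 + 32 = 812
Day = 24×60 = 1440 minutes
Fraction = 812/1440 ≈ 0.5639
As a percentage: 812/1440 × 100 ≈ 56.39%


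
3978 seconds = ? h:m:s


Hours: 3978 ÷ 3600 = 1 remainder 378
Minutes: 378 ÷ 60 = 6 remainder 18
Seconds: 18

1h 6m 18s


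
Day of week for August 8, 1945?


Wednesday

Zeller's congruence:
q=8, m=8, k=45, j=19
h = (8 + ⌊13×9/5⌋ + 45 + ⌊45/4⌋ + ⌊19/4⌋ - 2×19) mod 7
= (8 + 23 + 45 + 11 + 4 - 38) mod 7
= 53 mod 7 = 4
h=4 → Wednesday


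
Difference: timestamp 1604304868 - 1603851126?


Difference = 1604304868 - 1603851126 = 453742 seconds
In hours: 453742 / 3600 ≈ 126.0
In days: 453742 / 86400 ≈ 5.25

453742 seconds (126.0 hours / 5.25 days)


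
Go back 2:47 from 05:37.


Start: 337 minutes from midnight
Subtract: 167 minutes
Remaining: 337 - 167 = 170
Hours: 2, Minutes: 50

02:50


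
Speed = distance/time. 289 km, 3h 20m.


Distance: 289 km
Time: 3h 20m = 200 min = 200/60 = 10/3 hours
Speed = 289 ÷ (10/3) = 289 × 3 / 10 = 867/10 = 86.7 km/h

86.7 km/h


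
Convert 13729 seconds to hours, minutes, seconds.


3h 48m 49s

Hours: 13729 ÷ 3600 = 3 remainder 2929
Minutes: 2929 ÷ 60 = 48 remainder 49
Seconds: 49


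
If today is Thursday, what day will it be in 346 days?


Start: Thursday (index 3)
(3 + 346) mod 7
= 349 mod 7
= 6
Index 6 → Sunday

Sunday


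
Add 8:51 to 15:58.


Start: 958 minutes from midnight
Add: 531 minutes
Total: 1489 minutes
Hours: 1489 ÷ 60 = 24 remainder 49
24 ≥ 24 → 24 - 24 = 0 (next day)

00:49 (next day)


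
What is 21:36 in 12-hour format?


Hour: 21
21 - 12 = 9 → PM

9:36 PM


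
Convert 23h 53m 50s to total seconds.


86030 seconds

Hours: 23 × 3600 = 82800
Minutes: 53 × 60 = 3180
Seconds: 50
Total = 82800 + 3180 + 50 = 86030


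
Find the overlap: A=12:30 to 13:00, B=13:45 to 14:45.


0 minutes

Meeting A: 750-780 (in minutes from midnight)
Meeting B: 825-885
Overlap start = max(750, 825) = 825
Overlap end = min(780, 885) = 780
Overlap = max(0, 780 - 825) = 0 min


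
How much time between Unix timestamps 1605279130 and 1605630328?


Difference = 1605630328 - 1605279130 = 351198 seconds
In hours: 351198 / 3600 ≈ 97.6
In days: 351198 / 86400 ≈ 4.06

351198 seconds (97.6 hours / 4.06 days)


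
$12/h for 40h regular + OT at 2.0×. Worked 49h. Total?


$696.00

Regular: 40h × $12 = $480.00
Overtime: 49 - 40 = 9h
OT pay: 9h × $12 × 2.0 = $216.00
Total = $480.00 + $216.00 = $696.00


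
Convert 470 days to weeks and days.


67 weeks 1 days

Weeks: 470 ÷ 7 = 67 remainder 1


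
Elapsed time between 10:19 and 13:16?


2h 57m

End time in minutes: 13×60 + 16 = 796
Start time in minutes: 10×60 + 19 = 619
Difference = 796 - 619 = 177 minutes
= 2 hours 57 minutes


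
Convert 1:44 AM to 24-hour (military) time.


Input: 1:44 AM
AM hour stays: 1

01:44


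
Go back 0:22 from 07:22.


Start: 442 minutes from midnight
Subtract: 22 minutes
Remaining: 442 - 22 = 420
Hours: 7, Minutes: 0

07:00


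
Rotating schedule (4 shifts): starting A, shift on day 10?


Shift B

Shifts: A, B, C, D
Start: A (index 0)
Day 10: (0 + 10 - 1) mod 4
= 9 mod 4
= 1
Index 1 → shift B


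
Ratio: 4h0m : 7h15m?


16:29 (0.55)

Duration 1: 240 minutes
Duration 2: 435 minutes
Ratio = 240:435
GCD = 15
Simplified = 16:29
As a decimal: 16/29 ≈ 0.55


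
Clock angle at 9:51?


10.5°

Hour hand = 9×30 + 51×0.5 = 295.5°
Minute hand = 51×6 = 306°
Difference = |295.5 - 306| = 10.5°


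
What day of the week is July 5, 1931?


Zeller's congruence:
q=5, m=7, k=31, j=19
h = (5 + ⌊13×8/5⌋ + 31 + ⌊31/4⌋ + ⌊19/4⌋ - 2×19) mod 7
= (5 + 20 + 31 + 7 + 4 - 38) mod 7
= 29 mod 7 = 1
h=1 → Sunday

Sunday


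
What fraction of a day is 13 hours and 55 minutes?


0.5799 (57.99%)

Total minutes: 13×60 + 55 = 835
Day = 24×60 = 1440 minutes
Fraction = 835/1440 ≈ 0.5799
As a percentage: 835/1440 × 100 ≈ 57.99%


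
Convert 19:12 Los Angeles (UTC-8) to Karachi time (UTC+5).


Time difference = UTC+5 - UTC-8 = +13 hours
New hour = (19 + 13) mod 24
= 32 mod 24 = 8
Minutes unchanged → 08:12; 32 ≥ 24 → next day

08:12 (next day)


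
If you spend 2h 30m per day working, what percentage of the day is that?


10.4%

Time: 150 minutes
Day: 1440 minutes
Percentage = (150/1440) × 100 ≈ 10.4%


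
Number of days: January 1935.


Month: January (month 1)
January has 31 days

31 days


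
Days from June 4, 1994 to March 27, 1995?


From June 4, 1994 to March 27, 1995
Rest of June 1994: 30 - 4 = 26
Full months: July 31, August 31, September 30, October 31, November 30, December 31, January 31, February 1995 28
Days into March 1995: 27
Total = 26 + 31 + 31 + 30 + 31 + 30 + 31 + 31 + 28 + 27 = 296 days

296 days


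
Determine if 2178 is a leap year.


No

Rules: divisible by 4 AND (not by 100 OR by 400)
2178 ÷ 4 = 544 remainder 2 → not divisible by 4
Not divisible by 4 → not a leap year


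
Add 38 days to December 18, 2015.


Start: December 18, 2015
Add 38 days
December 18 → January 1: 31 - 18 + 1 = 14 days (38 - 14 = 24 left)
January 1 + 24 = January 25, 2016

January 25, 2016


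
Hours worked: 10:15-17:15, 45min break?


6h 15m (375 minutes)

Total time = (17×60+15) - (10×60+15)
= 1035 - 615 = 420 min
Minus break: 420 - 45 = 375 min
= 6h 15m


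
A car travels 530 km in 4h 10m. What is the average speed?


Distance: 530 km
Time: 4h 10m = 250 min = 250/60 = 25/6 hours
Speed = 530 ÷ (25/6) = 530 × 6 / 25 = 3180/25 = 127.2 km/h

127.2 km/h


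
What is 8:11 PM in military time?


20:11

Input: 8:11 PM
PM: 8 + 12 = 20


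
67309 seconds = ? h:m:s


18h 41m 49s

Hours: 67309 ÷ 3600 = 18 remainder 2509
Minutes: 2509 ÷ 60 = 41 remainder 49
Seconds: 49


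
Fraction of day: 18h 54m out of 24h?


0.7875 (78.75%)

Total minutes: 18×60 + 54 = 1134
Day = 24×60 = 1440 minutes
Fraction = 1134/1440 = 0.7875
As a percentage: 1134/1440 × 100 = 78.75%


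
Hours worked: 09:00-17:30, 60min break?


7h 30m (450 minutes)

Total time = (17×60+30) - (9×60+0)
= 1050 - 540 = 510 min
Minus break: 510 - 60 = 450 min
= 7h 30m


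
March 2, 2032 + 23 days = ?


Start: March 2, 2032
Add 23 days
March 2 + 23 = March 25, 2032

March 25, 2032


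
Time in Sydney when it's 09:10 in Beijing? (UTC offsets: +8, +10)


Time difference = UTC+10 - UTC+8 = +2 hours
New hour = (9 + 2) mod 24
= 11 mod 24 = 11
Minutes unchanged → 11:10

11:10


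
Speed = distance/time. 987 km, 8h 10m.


120.9 km/h

Distance: 987 km
Time: 8h 10m = 490 min = 490/60 = 49/6 hours
Speed = 987 ÷ (49/6) = 987 × 6 / 49 = 5922/49 ≈ 120.9 km/h


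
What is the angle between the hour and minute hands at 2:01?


54.5°

Hour hand = 2×30 + 1×0.5 = 60.5°
Minute hand = 1×6 = 6°
Difference = |60.5 - 6| = 54.5°


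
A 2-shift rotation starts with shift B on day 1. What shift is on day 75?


Shift B

Shifts: A, B
Start: B (index 1)
Day 75: (1 + 75 - 1) mod 2
= 75 mod 2
= 1
Index 1 → shift B


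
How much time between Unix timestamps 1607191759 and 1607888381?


Difference = 1607888381 - 1607191759 = 696622 seconds
In hours: 696622 / 3600 ≈ 193.5
In days: 696622 / 86400 ≈ 8.06

696622 seconds (193.5 hours / 8.06 days)


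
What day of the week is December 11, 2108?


Zeller's congruence:
q=11, m=12, k=8, j=21
h = (11 + ⌊13×13/5⌋ + 8 + ⌊8/4⌋ + ⌊21/4⌋ - 2×21) mod 7
= (11 + 33 + 8 + 2 + 5 - 42) mod 7
= 17 mod 7 = 3
h=3 → Tuesday

Tuesday


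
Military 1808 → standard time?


6:08 PM

Hour: 18
18 - 12 = 6 → PM


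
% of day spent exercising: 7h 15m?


Time: 435 minutes
Day: 1440 minutes
Percentage = (435/1440) × 100 ≈ 30.2%

30.2%


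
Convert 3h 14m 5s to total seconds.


11645 seconds

Hours: 3 × 3600 = 10800
Minutes: 14 × 60 = 840
Seconds: 5
Total = 10800 + 840 + 5 = 11645


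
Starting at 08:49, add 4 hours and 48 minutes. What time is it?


Start: 529 minutes from midnight
Add: 288 minutes
Total: 817 minutes
Hours: 817 ÷ 60 = 13 remainder 37

13:37


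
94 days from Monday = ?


Thursday

Start: Monday (index 0)
(0 + 94) mod 7
= 94 mod 7
= 3
Index 3 → Thursday


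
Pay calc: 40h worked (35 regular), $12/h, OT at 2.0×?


Regular: 35h × $12 = $420.00
Overtime: 40 - 35 = 5h
OT pay: 5h × $12 × 2.0 = $120.00
Total = $420.00 + $120.00 = $540.00

$540.00


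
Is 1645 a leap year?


Rules: divisible by 4 AND (not by 100 OR by 400)
1645 ÷ 4 = 411 remainder 1 → not divisible by 4
Not divisible by 4 → not a leap year

No


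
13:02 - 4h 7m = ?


08:55

Start: 782 minutes from midnight
Subtract: 247 minutes
Remaining: 782 - 247 = 535
Hours: 8, Minutes: 55


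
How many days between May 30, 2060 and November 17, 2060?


From May 30, 2060 to November 17, 2060
Rest of May 2060: 31 - 30 = 1
Full months: June 30, July 31, August 31, September 30, October 31
Days into November 2060: 17
Total = 1 + 30 + 31 + 31 + 30 + 31 + 17 = 171 days

171 days
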